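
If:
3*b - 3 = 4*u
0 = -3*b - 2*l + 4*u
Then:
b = 4*u/3 + 1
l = -3/2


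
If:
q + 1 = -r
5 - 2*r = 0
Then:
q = -7/2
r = 5/2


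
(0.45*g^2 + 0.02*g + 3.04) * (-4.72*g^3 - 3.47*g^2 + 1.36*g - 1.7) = -2.124*g^5 - 1.6559*g^4 - 13.8062*g^3 - 11.2866*g^2 + 4.1004*g - 5.168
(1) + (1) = 2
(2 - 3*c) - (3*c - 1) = 3 - 6*c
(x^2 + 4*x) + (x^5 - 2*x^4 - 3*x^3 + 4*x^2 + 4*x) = x^5 - 2*x^4 - 3*x^3 + 5*x^2 + 8*x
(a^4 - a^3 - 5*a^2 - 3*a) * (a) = a^5 - a^4 - 5*a^3 - 3*a^2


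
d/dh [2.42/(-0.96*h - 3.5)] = 2.3232/(0.96*h + 3.5)^2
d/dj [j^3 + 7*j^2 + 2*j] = 3*j^2 + 14*j + 2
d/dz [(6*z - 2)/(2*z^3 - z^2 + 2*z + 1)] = 2*(-12*z^3 + 9*z^2 - 2*z + 5)/(4*z^6 - 4*z^5 + 9*z^4 + 2*z^2 + 4*z + 1)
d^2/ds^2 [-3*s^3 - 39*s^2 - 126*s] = -18*s - 78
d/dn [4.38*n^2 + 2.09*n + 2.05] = 8.76*n + 2.09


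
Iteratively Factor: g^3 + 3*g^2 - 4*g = (g)*(g^2 + 3*g - 4) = g*(g + 4)*(g - 1)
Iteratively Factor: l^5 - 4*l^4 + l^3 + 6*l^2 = (l)*(l^4 - 4*l^3 + l^2 + 6*l) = l*(l - 3)*(l^3 - l^2 - 2*l) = l*(l - 3)*(l + 1)*(l^2 - 2*l) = l*(l - 3)*(l - 2)*(l + 1)*(l)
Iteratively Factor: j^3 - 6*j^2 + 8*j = (j)*(j^2 - 6*j + 8) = j*(j - 4)*(j - 2)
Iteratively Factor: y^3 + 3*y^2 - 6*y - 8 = (y - 2)*(y^2 + 5*y + 4) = (y - 2)*(y + 4)*(y + 1)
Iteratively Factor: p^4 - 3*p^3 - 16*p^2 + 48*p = (p + 4)*(p^3 - 7*p^2 + 12*p) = (p - 3)*(p + 4)*(p^2 - 4*p) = p*(p - 3)*(p + 4)*(p - 4)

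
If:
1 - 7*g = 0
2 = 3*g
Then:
No Solution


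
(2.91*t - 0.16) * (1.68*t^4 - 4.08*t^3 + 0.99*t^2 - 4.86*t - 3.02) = 4.8888*t^5 - 12.1416*t^4 + 3.5337*t^3 - 14.301*t^2 - 8.0106*t + 0.4832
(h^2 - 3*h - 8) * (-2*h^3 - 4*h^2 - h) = -2*h^5 + 2*h^4 + 27*h^3 + 35*h^2 + 8*h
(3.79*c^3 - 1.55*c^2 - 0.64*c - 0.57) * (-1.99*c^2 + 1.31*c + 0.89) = -7.5421*c^5 + 8.0494*c^4 + 2.6162*c^3 - 1.0836*c^2 - 1.3163*c - 0.5073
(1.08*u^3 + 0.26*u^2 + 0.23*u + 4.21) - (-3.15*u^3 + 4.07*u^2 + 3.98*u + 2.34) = 4.23*u^3 - 3.81*u^2 - 3.75*u + 1.87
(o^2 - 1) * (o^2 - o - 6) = o^4 - o^3 - 7*o^2 + o + 6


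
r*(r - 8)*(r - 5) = r^3 - 13*r^2 + 40*r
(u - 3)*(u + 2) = u^2 - u - 6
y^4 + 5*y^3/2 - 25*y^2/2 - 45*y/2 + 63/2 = (y - 3)*(y - 1)*(y + 3)*(y + 7/2)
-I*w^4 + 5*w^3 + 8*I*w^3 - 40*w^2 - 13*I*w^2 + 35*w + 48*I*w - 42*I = (w - 7)*(w - I)*(w + 6*I)*(-I*w + I)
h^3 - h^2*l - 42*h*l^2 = h*(h - 7*l)*(h + 6*l)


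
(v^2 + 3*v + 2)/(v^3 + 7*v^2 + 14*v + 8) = 1/(v + 4)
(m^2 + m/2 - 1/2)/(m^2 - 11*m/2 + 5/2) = (m + 1)/(m - 5)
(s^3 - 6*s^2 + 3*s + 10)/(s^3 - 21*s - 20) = (s - 2)/(s + 4)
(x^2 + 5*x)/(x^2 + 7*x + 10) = x/(x + 2)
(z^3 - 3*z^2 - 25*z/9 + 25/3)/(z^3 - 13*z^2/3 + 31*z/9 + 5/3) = (3*z + 5)/(3*z + 1)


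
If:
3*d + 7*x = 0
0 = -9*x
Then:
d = 0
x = 0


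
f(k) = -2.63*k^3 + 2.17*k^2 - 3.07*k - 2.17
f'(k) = -7.89*k^2 + 4.34*k - 3.07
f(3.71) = -117.99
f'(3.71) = -95.57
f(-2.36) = 51.73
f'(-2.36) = -57.26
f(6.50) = -652.71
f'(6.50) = -308.21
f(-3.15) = 111.24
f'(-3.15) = -95.03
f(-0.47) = 0.03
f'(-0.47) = -6.85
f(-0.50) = 0.24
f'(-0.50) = -7.21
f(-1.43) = 14.35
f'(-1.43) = -25.41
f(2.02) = -21.19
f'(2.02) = -26.50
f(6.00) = -510.55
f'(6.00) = -261.07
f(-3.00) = 97.58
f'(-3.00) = -87.10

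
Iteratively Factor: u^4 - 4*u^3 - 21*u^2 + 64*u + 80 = (u - 5)*(u^3 + u^2 - 16*u - 16) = (u - 5)*(u + 1)*(u^2 - 16) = (u - 5)*(u + 1)*(u + 4)*(u - 4)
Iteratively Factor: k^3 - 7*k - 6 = (k + 1)*(k^2 - k - 6) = (k + 1)*(k + 2)*(k - 3)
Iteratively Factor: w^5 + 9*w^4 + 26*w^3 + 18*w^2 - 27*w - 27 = (w + 3)*(w^4 + 6*w^3 + 8*w^2 - 6*w - 9) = (w + 3)^2*(w^3 + 3*w^2 - w - 3) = (w + 1)*(w + 3)^2*(w^2 + 2*w - 3) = (w - 1)*(w + 1)*(w + 3)^2*(w + 3)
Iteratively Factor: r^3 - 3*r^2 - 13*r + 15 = (r - 5)*(r^2 + 2*r - 3) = (r - 5)*(r + 3)*(r - 1)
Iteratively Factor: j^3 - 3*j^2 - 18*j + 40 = (j - 5)*(j^2 + 2*j - 8) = (j - 5)*(j + 4)*(j - 2)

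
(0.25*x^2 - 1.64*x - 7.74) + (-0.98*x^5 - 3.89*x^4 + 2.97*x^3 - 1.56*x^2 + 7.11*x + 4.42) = -0.98*x^5 - 3.89*x^4 + 2.97*x^3 - 1.31*x^2 + 5.47*x - 3.32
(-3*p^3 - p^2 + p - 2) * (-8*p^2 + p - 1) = 24*p^5 + 5*p^4 - 6*p^3 + 18*p^2 - 3*p + 2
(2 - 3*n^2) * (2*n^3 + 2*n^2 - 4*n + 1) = -6*n^5 - 6*n^4 + 16*n^3 + n^2 - 8*n + 2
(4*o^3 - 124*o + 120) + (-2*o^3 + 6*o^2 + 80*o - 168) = 2*o^3 + 6*o^2 - 44*o - 48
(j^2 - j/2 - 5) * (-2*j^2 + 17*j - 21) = -2*j^4 + 18*j^3 - 39*j^2/2 - 149*j/2 + 105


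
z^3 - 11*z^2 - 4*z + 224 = (z - 8)*(z - 7)*(z + 4)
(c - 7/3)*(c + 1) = c^2 - 4*c/3 - 7/3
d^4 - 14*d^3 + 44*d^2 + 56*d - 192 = (d - 8)*(d - 6)*(d - 2)*(d + 2)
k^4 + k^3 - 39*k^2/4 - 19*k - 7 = (k - 7/2)*(k + 1/2)*(k + 2)^2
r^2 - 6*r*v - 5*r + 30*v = (r - 5)*(r - 6*v)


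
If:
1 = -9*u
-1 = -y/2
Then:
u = -1/9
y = 2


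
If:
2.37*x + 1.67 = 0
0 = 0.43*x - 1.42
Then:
No Solution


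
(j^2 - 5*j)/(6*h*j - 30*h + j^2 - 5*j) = j/(6*h + j)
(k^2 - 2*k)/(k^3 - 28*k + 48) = k/(k^2 + 2*k - 24)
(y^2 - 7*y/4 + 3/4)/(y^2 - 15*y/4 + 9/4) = (y - 1)/(y - 3)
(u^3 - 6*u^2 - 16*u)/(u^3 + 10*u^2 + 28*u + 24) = u*(u - 8)/(u^2 + 8*u + 12)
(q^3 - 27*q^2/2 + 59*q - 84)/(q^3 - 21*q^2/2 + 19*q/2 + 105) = (2*q^2 - 15*q + 28)/(2*q^2 - 9*q - 35)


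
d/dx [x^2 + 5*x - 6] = 2*x + 5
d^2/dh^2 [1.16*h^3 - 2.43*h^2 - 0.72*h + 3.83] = 6.96*h - 4.86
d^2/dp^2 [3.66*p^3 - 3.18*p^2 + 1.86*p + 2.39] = 21.96*p - 6.36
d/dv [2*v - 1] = 2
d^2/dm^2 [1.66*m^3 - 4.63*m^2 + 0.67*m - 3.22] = 9.96*m - 9.26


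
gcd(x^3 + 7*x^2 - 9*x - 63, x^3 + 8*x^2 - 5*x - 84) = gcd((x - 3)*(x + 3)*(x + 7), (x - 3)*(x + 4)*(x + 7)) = x^2 + 4*x - 21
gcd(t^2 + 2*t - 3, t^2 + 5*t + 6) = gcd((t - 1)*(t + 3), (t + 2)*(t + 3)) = t + 3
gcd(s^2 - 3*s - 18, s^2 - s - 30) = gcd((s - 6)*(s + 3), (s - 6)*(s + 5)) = s - 6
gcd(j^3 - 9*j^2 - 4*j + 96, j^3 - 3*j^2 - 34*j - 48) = j^2 - 5*j - 24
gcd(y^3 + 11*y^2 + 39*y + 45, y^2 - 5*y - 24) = y + 3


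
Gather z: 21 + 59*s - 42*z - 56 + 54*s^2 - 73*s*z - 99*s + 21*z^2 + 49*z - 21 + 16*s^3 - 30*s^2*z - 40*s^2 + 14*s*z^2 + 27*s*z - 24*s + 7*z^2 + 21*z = 16*s^3 + 14*s^2 - 64*s + z^2*(14*s + 28) + z*(-30*s^2 - 46*s + 28) - 56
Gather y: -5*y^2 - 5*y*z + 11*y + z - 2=-5*y^2 + y*(11 - 5*z) + z - 2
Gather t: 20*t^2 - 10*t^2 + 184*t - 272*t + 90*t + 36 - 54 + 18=10*t^2 + 2*t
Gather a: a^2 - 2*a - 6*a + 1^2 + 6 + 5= a^2 - 8*a + 12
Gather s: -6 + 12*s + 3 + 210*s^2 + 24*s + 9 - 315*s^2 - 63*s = -105*s^2 - 27*s + 6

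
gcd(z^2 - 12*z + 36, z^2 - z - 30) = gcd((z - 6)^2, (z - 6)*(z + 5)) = z - 6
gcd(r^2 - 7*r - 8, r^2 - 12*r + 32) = r - 8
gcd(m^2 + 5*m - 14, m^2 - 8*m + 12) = m - 2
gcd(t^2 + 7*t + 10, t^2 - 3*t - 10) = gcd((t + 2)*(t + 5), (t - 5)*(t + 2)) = t + 2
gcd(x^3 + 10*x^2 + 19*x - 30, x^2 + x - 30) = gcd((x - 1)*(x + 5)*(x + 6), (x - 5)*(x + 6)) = x + 6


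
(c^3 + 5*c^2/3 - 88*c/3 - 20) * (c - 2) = c^4 - c^3/3 - 98*c^2/3 + 116*c/3 + 40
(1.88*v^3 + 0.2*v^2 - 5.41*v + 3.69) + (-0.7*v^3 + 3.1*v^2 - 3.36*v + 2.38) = 1.18*v^3 + 3.3*v^2 - 8.77*v + 6.07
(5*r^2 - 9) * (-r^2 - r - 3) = -5*r^4 - 5*r^3 - 6*r^2 + 9*r + 27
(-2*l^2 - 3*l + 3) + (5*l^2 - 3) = 3*l^2 - 3*l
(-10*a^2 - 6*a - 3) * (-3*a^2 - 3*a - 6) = 30*a^4 + 48*a^3 + 87*a^2 + 45*a + 18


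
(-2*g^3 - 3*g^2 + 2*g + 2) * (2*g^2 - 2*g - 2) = -4*g^5 - 2*g^4 + 14*g^3 + 6*g^2 - 8*g - 4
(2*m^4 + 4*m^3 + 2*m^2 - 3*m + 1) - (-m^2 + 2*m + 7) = 2*m^4 + 4*m^3 + 3*m^2 - 5*m - 6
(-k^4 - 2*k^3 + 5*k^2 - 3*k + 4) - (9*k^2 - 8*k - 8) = -k^4 - 2*k^3 - 4*k^2 + 5*k + 12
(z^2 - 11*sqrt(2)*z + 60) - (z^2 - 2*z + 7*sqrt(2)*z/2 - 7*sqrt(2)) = -29*sqrt(2)*z/2 + 2*z + 7*sqrt(2) + 60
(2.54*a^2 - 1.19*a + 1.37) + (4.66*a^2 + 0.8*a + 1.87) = 7.2*a^2 - 0.39*a + 3.24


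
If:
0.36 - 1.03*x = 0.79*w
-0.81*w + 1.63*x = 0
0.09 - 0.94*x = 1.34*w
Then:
No Solution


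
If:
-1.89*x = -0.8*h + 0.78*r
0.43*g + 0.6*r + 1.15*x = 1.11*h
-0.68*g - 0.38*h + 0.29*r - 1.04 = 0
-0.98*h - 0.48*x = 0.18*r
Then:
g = -0.60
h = 0.03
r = 2.22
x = -0.90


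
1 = 1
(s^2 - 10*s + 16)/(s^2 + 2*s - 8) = (s - 8)/(s + 4)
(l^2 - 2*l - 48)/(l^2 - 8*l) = (l + 6)/l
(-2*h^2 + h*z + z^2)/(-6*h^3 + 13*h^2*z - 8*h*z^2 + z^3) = (2*h + z)/(6*h^2 - 7*h*z + z^2)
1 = 1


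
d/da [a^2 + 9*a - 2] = 2*a + 9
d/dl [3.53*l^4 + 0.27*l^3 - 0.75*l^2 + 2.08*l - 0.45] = 14.12*l^3 + 0.81*l^2 - 1.5*l + 2.08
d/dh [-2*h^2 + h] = 1 - 4*h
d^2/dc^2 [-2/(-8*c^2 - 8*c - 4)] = 2*(-2*c^2 - 2*c + 2*(2*c + 1)^2 - 1)/(2*c^2 + 2*c + 1)^3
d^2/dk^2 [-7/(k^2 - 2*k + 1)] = -42/(k^4 - 4*k^3 + 6*k^2 - 4*k + 1)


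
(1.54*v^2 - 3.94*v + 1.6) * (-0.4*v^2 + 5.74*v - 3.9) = -0.616*v^4 + 10.4156*v^3 - 29.2616*v^2 + 24.55*v - 6.24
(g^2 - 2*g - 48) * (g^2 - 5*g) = g^4 - 7*g^3 - 38*g^2 + 240*g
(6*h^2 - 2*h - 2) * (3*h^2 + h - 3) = 18*h^4 - 26*h^2 + 4*h + 6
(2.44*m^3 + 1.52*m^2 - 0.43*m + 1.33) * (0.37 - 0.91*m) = -2.2204*m^4 - 0.4804*m^3 + 0.9537*m^2 - 1.3694*m + 0.4921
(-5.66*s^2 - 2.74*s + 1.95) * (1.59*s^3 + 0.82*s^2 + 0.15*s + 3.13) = -8.9994*s^5 - 8.9978*s^4 + 0.00470000000000037*s^3 - 16.5278*s^2 - 8.2837*s + 6.1035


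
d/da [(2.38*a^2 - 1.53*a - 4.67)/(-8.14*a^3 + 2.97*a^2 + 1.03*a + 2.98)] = (19.3732*a^4 - 24.9084*a^3 - 107.0459*a^2 + 41.9246*a + 0.2507)/(66.2596*a^6 - 48.3516*a^5 - 7.9475*a^4 - 42.3962*a^3 + 18.7621*a^2 + 6.1388*a + 8.8804)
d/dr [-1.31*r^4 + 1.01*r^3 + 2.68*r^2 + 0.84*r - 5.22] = -5.24*r^3 + 3.03*r^2 + 5.36*r + 0.84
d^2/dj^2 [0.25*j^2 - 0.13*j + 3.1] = 0.500000000000000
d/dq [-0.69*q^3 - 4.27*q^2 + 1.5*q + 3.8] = -2.07*q^2 - 8.54*q + 1.5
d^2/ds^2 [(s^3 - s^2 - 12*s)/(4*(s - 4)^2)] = 14/(s^3 - 12*s^2 + 48*s - 64)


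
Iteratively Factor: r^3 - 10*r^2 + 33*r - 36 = (r - 3)*(r^2 - 7*r + 12) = (r - 4)*(r - 3)*(r - 3)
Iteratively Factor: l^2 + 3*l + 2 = (l + 2)*(l + 1)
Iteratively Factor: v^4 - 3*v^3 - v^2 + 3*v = (v + 1)*(v^3 - 4*v^2 + 3*v) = v*(v + 1)*(v^2 - 4*v + 3) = v*(v - 3)*(v + 1)*(v - 1)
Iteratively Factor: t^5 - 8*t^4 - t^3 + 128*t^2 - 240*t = (t)*(t^4 - 8*t^3 - t^2 + 128*t - 240) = t*(t - 5)*(t^3 - 3*t^2 - 16*t + 48) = t*(t - 5)*(t + 4)*(t^2 - 7*t + 12) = t*(t - 5)*(t - 3)*(t + 4)*(t - 4)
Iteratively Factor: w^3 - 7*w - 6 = (w - 3)*(w^2 + 3*w + 2) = (w - 3)*(w + 1)*(w + 2)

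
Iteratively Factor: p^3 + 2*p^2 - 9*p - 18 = (p + 2)*(p^2 - 9) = (p - 3)*(p + 2)*(p + 3)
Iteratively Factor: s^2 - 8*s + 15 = (s - 3)*(s - 5)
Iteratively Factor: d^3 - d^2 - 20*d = (d - 5)*(d^2 + 4*d) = (d - 5)*(d + 4)*(d)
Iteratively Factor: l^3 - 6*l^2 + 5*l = (l)*(l^2 - 6*l + 5) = l*(l - 1)*(l - 5)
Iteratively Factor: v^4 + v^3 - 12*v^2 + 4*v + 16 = (v + 1)*(v^3 - 12*v + 16) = (v - 2)*(v + 1)*(v^2 + 2*v - 8) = (v - 2)*(v + 1)*(v + 4)*(v - 2)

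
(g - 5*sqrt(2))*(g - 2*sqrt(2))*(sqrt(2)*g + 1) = sqrt(2)*g^3 - 13*g^2 + 13*sqrt(2)*g + 20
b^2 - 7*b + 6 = (b - 6)*(b - 1)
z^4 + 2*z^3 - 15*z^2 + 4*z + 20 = (z - 2)^2*(z + 1)*(z + 5)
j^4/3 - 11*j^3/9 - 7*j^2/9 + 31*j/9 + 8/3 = (j/3 + 1/3)*(j - 3)*(j - 8/3)*(j + 1)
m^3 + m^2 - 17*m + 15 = (m - 3)*(m - 1)*(m + 5)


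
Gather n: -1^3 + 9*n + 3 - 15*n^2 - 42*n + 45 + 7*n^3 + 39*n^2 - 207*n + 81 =7*n^3 + 24*n^2 - 240*n + 128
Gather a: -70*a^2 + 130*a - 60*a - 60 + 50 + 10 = -70*a^2 + 70*a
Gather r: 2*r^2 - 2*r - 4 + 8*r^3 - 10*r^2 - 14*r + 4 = 8*r^3 - 8*r^2 - 16*r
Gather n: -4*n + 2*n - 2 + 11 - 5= 4 - 2*n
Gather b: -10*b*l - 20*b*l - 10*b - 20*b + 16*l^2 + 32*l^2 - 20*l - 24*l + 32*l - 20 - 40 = b*(-30*l - 30) + 48*l^2 - 12*l - 60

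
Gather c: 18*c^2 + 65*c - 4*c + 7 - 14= 18*c^2 + 61*c - 7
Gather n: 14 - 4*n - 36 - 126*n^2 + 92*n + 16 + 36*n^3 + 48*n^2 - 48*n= 36*n^3 - 78*n^2 + 40*n - 6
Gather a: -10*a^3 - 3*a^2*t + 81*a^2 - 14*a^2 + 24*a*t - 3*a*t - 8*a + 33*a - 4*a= -10*a^3 + a^2*(67 - 3*t) + a*(21*t + 21)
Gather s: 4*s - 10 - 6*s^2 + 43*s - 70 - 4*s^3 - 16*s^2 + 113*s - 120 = -4*s^3 - 22*s^2 + 160*s - 200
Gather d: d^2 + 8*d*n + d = d^2 + d*(8*n + 1)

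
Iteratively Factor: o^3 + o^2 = (o)*(o^2 + o) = o^2*(o + 1)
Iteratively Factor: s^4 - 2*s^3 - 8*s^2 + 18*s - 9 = (s + 3)*(s^3 - 5*s^2 + 7*s - 3) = (s - 3)*(s + 3)*(s^2 - 2*s + 1) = (s - 3)*(s - 1)*(s + 3)*(s - 1)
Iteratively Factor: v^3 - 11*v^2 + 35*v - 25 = (v - 1)*(v^2 - 10*v + 25) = (v - 5)*(v - 1)*(v - 5)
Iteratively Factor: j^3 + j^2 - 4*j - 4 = (j + 2)*(j^2 - j - 2) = (j - 2)*(j + 2)*(j + 1)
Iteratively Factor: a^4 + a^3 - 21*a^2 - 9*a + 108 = (a - 3)*(a^3 + 4*a^2 - 9*a - 36) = (a - 3)*(a + 4)*(a^2 - 9) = (a - 3)*(a + 3)*(a + 4)*(a - 3)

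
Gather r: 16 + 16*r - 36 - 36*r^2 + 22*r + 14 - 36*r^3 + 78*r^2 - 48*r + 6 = -36*r^3 + 42*r^2 - 10*r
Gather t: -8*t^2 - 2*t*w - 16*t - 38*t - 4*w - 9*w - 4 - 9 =-8*t^2 + t*(-2*w - 54) - 13*w - 13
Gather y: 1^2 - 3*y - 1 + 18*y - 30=15*y - 30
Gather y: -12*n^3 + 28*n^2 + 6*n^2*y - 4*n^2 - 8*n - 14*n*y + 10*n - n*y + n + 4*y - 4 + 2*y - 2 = -12*n^3 + 24*n^2 + 3*n + y*(6*n^2 - 15*n + 6) - 6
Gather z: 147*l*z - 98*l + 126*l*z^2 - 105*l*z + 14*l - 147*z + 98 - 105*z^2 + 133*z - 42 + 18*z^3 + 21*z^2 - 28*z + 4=-84*l + 18*z^3 + z^2*(126*l - 84) + z*(42*l - 42) + 60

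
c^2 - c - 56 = (c - 8)*(c + 7)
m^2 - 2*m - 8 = (m - 4)*(m + 2)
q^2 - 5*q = q*(q - 5)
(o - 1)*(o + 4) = o^2 + 3*o - 4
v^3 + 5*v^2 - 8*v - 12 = (v - 2)*(v + 1)*(v + 6)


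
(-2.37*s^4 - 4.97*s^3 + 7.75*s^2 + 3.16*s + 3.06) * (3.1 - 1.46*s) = 3.4602*s^5 - 0.0908000000000007*s^4 - 26.722*s^3 + 19.4114*s^2 + 5.3284*s + 9.486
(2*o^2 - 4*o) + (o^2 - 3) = 3*o^2 - 4*o - 3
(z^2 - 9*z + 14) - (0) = z^2 - 9*z + 14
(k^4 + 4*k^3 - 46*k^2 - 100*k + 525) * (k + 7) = k^5 + 11*k^4 - 18*k^3 - 422*k^2 - 175*k + 3675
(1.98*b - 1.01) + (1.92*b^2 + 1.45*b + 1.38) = 1.92*b^2 + 3.43*b + 0.37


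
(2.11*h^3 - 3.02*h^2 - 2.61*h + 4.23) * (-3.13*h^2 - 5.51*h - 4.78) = -6.6043*h^5 - 2.1735*h^4 + 14.7237*h^3 + 15.5768*h^2 - 10.8315*h - 20.2194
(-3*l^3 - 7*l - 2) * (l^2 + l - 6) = -3*l^5 - 3*l^4 + 11*l^3 - 9*l^2 + 40*l + 12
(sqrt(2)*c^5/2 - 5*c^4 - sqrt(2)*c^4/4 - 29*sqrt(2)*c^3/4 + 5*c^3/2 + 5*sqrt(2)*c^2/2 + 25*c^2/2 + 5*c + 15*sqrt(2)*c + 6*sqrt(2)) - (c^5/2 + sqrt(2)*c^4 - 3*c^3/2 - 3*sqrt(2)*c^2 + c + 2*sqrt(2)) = -c^5/2 + sqrt(2)*c^5/2 - 5*c^4 - 5*sqrt(2)*c^4/4 - 29*sqrt(2)*c^3/4 + 4*c^3 + 11*sqrt(2)*c^2/2 + 25*c^2/2 + 4*c + 15*sqrt(2)*c + 4*sqrt(2)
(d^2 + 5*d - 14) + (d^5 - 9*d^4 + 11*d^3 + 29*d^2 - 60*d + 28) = d^5 - 9*d^4 + 11*d^3 + 30*d^2 - 55*d + 14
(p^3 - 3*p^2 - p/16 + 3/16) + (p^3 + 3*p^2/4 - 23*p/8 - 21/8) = 2*p^3 - 9*p^2/4 - 47*p/16 - 39/16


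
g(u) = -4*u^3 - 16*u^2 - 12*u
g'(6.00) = -636.00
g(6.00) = -1512.00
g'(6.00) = -636.00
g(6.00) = -1512.00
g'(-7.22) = -406.50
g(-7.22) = 758.05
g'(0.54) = -32.78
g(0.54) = -11.78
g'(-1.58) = 8.60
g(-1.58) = -5.21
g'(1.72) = -102.54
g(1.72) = -88.33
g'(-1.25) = 9.25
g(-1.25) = -2.19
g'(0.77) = -43.75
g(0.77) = -20.55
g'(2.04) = -127.22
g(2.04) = -125.02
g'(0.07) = -14.30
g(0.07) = -0.92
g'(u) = -12*u^2 - 32*u - 12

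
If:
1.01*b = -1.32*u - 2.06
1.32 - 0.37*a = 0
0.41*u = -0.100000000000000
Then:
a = 3.57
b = -1.72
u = -0.24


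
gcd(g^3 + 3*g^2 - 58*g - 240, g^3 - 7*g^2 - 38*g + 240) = g^2 - 2*g - 48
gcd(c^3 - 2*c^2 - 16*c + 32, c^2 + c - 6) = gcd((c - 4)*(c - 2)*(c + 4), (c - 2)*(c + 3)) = c - 2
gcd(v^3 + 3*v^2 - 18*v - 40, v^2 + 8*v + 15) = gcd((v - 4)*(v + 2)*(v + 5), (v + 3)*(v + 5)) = v + 5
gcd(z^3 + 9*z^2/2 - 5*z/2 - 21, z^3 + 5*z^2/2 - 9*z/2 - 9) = z^2 + z - 6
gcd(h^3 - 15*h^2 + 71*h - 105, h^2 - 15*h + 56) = h - 7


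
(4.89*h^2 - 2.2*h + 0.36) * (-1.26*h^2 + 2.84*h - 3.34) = -6.1614*h^4 + 16.6596*h^3 - 23.0342*h^2 + 8.3704*h - 1.2024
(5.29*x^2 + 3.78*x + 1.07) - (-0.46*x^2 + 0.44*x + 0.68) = 5.75*x^2 + 3.34*x + 0.39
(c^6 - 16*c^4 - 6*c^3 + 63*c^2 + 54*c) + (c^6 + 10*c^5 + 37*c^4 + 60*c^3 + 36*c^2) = 2*c^6 + 10*c^5 + 21*c^4 + 54*c^3 + 99*c^2 + 54*c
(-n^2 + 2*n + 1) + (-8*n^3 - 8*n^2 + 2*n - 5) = -8*n^3 - 9*n^2 + 4*n - 4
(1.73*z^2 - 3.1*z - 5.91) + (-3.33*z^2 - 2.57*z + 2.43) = -1.6*z^2 - 5.67*z - 3.48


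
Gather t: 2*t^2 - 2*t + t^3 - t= t^3 + 2*t^2 - 3*t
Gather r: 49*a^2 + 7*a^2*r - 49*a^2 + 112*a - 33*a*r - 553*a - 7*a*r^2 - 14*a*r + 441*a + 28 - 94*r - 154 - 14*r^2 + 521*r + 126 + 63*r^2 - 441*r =r^2*(49 - 7*a) + r*(7*a^2 - 47*a - 14)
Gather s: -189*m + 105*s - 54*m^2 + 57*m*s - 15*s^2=-54*m^2 - 189*m - 15*s^2 + s*(57*m + 105)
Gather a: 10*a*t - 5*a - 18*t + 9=a*(10*t - 5) - 18*t + 9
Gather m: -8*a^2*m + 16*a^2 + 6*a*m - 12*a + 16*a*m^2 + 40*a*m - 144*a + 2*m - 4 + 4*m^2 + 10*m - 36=16*a^2 - 156*a + m^2*(16*a + 4) + m*(-8*a^2 + 46*a + 12) - 40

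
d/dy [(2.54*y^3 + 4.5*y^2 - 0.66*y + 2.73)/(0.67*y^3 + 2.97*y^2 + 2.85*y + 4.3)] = (4.5288*y^4 + 15.3624*y^3 + 42.0639*y^2 + 22.4838*y - 10.6185)/(0.4489*y^6 + 3.9798*y^5 + 12.6399*y^4 + 22.691*y^3 + 33.6645*y^2 + 24.51*y + 18.49)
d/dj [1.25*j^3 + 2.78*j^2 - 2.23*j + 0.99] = 3.75*j^2 + 5.56*j - 2.23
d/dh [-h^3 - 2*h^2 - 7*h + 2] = -3*h^2 - 4*h - 7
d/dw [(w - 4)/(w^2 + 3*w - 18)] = (w^2 + 3*w - (w - 4)*(2*w + 3) - 18)/(w^2 + 3*w - 18)^2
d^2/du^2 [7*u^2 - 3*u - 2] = 14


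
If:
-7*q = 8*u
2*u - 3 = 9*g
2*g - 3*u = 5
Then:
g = -19/23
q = 408/161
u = -51/23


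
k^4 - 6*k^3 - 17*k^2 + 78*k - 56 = (k - 7)*(k - 2)*(k - 1)*(k + 4)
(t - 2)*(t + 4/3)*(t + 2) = t^3 + 4*t^2/3 - 4*t - 16/3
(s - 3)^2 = s^2 - 6*s + 9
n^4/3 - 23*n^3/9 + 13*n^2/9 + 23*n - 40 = (n/3 + 1)*(n - 5)*(n - 3)*(n - 8/3)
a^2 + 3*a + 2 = (a + 1)*(a + 2)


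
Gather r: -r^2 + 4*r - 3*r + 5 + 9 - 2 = -r^2 + r + 12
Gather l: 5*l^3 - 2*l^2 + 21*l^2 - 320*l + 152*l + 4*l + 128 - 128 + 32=5*l^3 + 19*l^2 - 164*l + 32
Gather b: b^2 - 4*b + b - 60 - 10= b^2 - 3*b - 70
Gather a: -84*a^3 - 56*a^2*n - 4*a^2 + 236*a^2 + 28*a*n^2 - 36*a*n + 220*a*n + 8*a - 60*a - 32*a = -84*a^3 + a^2*(232 - 56*n) + a*(28*n^2 + 184*n - 84)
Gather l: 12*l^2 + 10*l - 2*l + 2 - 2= 12*l^2 + 8*l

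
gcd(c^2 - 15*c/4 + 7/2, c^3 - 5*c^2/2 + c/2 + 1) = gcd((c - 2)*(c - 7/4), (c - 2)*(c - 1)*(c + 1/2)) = c - 2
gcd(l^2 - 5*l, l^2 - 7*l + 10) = l - 5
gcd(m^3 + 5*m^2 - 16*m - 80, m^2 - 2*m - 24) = m + 4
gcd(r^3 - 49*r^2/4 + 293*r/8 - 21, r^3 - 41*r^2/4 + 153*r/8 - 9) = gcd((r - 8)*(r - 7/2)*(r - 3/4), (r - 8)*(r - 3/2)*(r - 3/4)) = r^2 - 35*r/4 + 6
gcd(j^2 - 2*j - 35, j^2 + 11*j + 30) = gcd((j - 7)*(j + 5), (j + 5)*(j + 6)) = j + 5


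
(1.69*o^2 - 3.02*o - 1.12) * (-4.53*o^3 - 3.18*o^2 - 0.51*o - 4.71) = -7.6557*o^5 + 8.3064*o^4 + 13.8153*o^3 - 2.8581*o^2 + 14.7954*o + 5.2752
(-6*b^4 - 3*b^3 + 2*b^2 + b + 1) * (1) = -6*b^4 - 3*b^3 + 2*b^2 + b + 1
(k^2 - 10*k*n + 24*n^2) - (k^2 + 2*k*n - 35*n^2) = -12*k*n + 59*n^2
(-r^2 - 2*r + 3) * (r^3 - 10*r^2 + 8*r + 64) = -r^5 + 8*r^4 + 15*r^3 - 110*r^2 - 104*r + 192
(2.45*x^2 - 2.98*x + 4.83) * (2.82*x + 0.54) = 6.909*x^3 - 7.0806*x^2 + 12.0114*x + 2.6082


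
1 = 1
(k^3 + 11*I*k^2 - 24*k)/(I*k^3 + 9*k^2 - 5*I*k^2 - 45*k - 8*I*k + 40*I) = k*(-I*k^2 + 11*k + 24*I)/(k^3 - k^2*(5 + 9*I) + k*(-8 + 45*I) + 40)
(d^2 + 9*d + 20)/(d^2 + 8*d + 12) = (d^2 + 9*d + 20)/(d^2 + 8*d + 12)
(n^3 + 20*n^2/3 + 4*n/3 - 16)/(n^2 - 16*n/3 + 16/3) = (n^2 + 8*n + 12)/(n - 4)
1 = 1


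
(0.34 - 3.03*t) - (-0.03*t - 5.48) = 5.82 - 3.0*t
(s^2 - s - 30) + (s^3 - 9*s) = s^3 + s^2 - 10*s - 30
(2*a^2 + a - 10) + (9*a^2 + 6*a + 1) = 11*a^2 + 7*a - 9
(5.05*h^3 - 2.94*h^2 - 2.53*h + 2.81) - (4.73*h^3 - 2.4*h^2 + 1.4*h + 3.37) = 0.319999999999999*h^3 - 0.54*h^2 - 3.93*h - 0.56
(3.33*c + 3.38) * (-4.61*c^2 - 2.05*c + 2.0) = -15.3513*c^3 - 22.4083*c^2 - 0.268999999999999*c + 6.76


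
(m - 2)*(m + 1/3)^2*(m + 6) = m^4 + 14*m^3/3 - 83*m^2/9 - 68*m/9 - 4/3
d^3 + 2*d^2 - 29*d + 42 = (d - 3)*(d - 2)*(d + 7)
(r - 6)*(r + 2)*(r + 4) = r^3 - 28*r - 48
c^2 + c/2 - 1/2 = (c - 1/2)*(c + 1)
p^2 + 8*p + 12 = (p + 2)*(p + 6)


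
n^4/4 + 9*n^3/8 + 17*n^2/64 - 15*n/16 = n*(n/4 + 1)*(n - 3/4)*(n + 5/4)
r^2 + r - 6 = (r - 2)*(r + 3)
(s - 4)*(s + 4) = s^2 - 16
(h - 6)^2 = h^2 - 12*h + 36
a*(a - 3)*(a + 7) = a^3 + 4*a^2 - 21*a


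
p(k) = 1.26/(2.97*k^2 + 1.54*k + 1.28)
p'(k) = 1.26*(-5.94*k - 1.54)/(2.97*k^2 + 1.54*k + 1.28)^2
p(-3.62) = 0.04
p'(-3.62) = 0.02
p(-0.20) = 1.16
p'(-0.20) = -0.37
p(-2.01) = 0.12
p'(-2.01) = 0.13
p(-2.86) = 0.06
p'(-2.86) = 0.04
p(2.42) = 0.06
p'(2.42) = -0.04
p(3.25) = 0.03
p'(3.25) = -0.02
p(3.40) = 0.03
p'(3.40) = -0.02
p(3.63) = 0.03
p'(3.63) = -0.01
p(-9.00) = 0.01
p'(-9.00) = 0.00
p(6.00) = 0.01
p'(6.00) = -0.00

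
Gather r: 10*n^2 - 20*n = 10*n^2 - 20*n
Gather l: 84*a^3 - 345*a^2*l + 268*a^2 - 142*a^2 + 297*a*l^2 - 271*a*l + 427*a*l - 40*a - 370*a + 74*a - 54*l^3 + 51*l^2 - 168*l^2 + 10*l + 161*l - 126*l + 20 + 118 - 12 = 84*a^3 + 126*a^2 - 336*a - 54*l^3 + l^2*(297*a - 117) + l*(-345*a^2 + 156*a + 45) + 126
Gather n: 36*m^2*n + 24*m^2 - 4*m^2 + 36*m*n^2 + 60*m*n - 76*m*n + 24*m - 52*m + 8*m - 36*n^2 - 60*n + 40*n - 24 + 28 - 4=20*m^2 - 20*m + n^2*(36*m - 36) + n*(36*m^2 - 16*m - 20)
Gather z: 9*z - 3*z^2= -3*z^2 + 9*z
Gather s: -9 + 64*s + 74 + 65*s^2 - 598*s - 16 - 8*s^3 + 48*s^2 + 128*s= -8*s^3 + 113*s^2 - 406*s + 49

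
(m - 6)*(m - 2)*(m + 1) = m^3 - 7*m^2 + 4*m + 12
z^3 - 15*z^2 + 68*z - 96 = (z - 8)*(z - 4)*(z - 3)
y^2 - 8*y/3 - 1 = (y - 3)*(y + 1/3)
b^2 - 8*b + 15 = (b - 5)*(b - 3)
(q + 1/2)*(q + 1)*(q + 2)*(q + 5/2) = q^4 + 6*q^3 + 49*q^2/4 + 39*q/4 + 5/2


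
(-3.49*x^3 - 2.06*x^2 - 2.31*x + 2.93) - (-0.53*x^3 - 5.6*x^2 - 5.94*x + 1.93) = -2.96*x^3 + 3.54*x^2 + 3.63*x + 1.0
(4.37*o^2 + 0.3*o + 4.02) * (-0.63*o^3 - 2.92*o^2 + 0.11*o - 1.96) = -2.7531*o^5 - 12.9494*o^4 - 2.9279*o^3 - 20.2706*o^2 - 0.1458*o - 7.8792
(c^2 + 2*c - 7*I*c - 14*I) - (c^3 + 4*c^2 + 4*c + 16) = -c^3 - 3*c^2 - 2*c - 7*I*c - 16 - 14*I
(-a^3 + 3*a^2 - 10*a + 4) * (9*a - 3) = -9*a^4 + 30*a^3 - 99*a^2 + 66*a - 12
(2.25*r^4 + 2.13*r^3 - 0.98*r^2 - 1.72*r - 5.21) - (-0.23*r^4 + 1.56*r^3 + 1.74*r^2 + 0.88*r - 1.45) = 2.48*r^4 + 0.57*r^3 - 2.72*r^2 - 2.6*r - 3.76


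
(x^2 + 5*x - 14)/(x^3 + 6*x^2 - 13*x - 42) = (x - 2)/(x^2 - x - 6)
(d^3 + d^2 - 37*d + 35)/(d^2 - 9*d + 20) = (d^2 + 6*d - 7)/(d - 4)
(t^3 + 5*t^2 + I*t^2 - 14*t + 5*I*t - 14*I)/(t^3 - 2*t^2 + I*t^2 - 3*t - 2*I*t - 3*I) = (t^2 + 5*t - 14)/(t^2 - 2*t - 3)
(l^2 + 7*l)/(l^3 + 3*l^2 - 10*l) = (l + 7)/(l^2 + 3*l - 10)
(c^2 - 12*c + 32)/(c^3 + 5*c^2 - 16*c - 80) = (c - 8)/(c^2 + 9*c + 20)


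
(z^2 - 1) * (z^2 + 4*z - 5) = z^4 + 4*z^3 - 6*z^2 - 4*z + 5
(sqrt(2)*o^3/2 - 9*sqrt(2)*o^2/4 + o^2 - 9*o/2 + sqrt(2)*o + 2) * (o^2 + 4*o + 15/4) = sqrt(2)*o^5/2 - sqrt(2)*o^4/4 + o^4 - 49*sqrt(2)*o^3/8 - o^3/2 - 49*o^2/4 - 71*sqrt(2)*o^2/16 - 71*o/8 + 15*sqrt(2)*o/4 + 15/2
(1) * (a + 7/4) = a + 7/4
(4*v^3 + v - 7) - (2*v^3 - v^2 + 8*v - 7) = 2*v^3 + v^2 - 7*v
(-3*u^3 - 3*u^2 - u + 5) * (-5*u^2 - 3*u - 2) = 15*u^5 + 24*u^4 + 20*u^3 - 16*u^2 - 13*u - 10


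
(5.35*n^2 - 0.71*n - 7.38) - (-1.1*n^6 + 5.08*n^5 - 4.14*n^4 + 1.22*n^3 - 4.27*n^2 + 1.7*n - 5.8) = 1.1*n^6 - 5.08*n^5 + 4.14*n^4 - 1.22*n^3 + 9.62*n^2 - 2.41*n - 1.58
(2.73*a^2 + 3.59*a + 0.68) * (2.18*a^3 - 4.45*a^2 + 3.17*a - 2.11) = 5.9514*a^5 - 4.3223*a^4 - 5.839*a^3 + 2.594*a^2 - 5.4193*a - 1.4348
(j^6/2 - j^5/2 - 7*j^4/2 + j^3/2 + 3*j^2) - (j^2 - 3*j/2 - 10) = j^6/2 - j^5/2 - 7*j^4/2 + j^3/2 + 2*j^2 + 3*j/2 + 10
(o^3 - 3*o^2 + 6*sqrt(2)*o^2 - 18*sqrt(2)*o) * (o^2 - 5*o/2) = o^5 - 11*o^4/2 + 6*sqrt(2)*o^4 - 33*sqrt(2)*o^3 + 15*o^3/2 + 45*sqrt(2)*o^2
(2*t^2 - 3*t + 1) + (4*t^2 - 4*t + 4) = 6*t^2 - 7*t + 5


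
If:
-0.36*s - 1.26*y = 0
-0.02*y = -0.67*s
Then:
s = 0.00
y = 0.00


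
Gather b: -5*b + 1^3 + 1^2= 2 - 5*b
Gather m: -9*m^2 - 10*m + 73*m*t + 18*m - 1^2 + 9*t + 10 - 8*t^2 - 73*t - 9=-9*m^2 + m*(73*t + 8) - 8*t^2 - 64*t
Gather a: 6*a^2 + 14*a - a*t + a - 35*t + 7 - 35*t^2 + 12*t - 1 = 6*a^2 + a*(15 - t) - 35*t^2 - 23*t + 6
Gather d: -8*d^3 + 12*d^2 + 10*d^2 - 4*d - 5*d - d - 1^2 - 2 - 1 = -8*d^3 + 22*d^2 - 10*d - 4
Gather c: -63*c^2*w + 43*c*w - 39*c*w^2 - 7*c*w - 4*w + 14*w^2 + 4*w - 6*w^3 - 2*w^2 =-63*c^2*w + c*(-39*w^2 + 36*w) - 6*w^3 + 12*w^2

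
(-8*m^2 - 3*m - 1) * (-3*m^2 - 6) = 24*m^4 + 9*m^3 + 51*m^2 + 18*m + 6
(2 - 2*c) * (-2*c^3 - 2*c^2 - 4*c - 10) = 4*c^4 + 4*c^2 + 12*c - 20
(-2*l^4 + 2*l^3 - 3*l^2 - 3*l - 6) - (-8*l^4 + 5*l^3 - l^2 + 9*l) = 6*l^4 - 3*l^3 - 2*l^2 - 12*l - 6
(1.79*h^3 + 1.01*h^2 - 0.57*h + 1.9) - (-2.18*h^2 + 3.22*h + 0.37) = 1.79*h^3 + 3.19*h^2 - 3.79*h + 1.53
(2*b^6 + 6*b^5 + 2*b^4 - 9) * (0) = 0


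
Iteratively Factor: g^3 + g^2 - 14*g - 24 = (g + 2)*(g^2 - g - 12) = (g + 2)*(g + 3)*(g - 4)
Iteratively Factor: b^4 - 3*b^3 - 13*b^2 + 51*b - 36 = (b + 4)*(b^3 - 7*b^2 + 15*b - 9) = (b - 3)*(b + 4)*(b^2 - 4*b + 3) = (b - 3)*(b - 1)*(b + 4)*(b - 3)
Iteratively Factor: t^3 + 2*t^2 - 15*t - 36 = (t + 3)*(t^2 - t - 12) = (t + 3)^2*(t - 4)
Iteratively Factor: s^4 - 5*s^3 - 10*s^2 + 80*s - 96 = (s - 4)*(s^3 - s^2 - 14*s + 24) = (s - 4)*(s + 4)*(s^2 - 5*s + 6) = (s - 4)*(s - 3)*(s + 4)*(s - 2)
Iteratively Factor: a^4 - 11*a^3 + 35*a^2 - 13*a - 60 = (a + 1)*(a^3 - 12*a^2 + 47*a - 60) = (a - 3)*(a + 1)*(a^2 - 9*a + 20) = (a - 5)*(a - 3)*(a + 1)*(a - 4)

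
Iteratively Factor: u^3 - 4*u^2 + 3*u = (u - 3)*(u^2 - u) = u*(u - 3)*(u - 1)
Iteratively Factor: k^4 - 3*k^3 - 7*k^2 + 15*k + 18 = (k - 3)*(k^3 - 7*k - 6) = (k - 3)*(k + 1)*(k^2 - k - 6) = (k - 3)^2*(k + 1)*(k + 2)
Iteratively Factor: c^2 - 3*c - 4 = (c - 4)*(c + 1)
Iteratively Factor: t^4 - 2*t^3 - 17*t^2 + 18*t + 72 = (t - 4)*(t^3 + 2*t^2 - 9*t - 18) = (t - 4)*(t - 3)*(t^2 + 5*t + 6) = (t - 4)*(t - 3)*(t + 2)*(t + 3)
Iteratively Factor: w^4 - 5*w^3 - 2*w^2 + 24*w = (w - 3)*(w^3 - 2*w^2 - 8*w) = (w - 3)*(w + 2)*(w^2 - 4*w) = (w - 4)*(w - 3)*(w + 2)*(w)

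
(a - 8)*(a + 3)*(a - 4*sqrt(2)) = a^3 - 4*sqrt(2)*a^2 - 5*a^2 - 24*a + 20*sqrt(2)*a + 96*sqrt(2)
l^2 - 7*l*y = l*(l - 7*y)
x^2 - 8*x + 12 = (x - 6)*(x - 2)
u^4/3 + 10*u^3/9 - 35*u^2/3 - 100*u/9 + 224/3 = (u/3 + 1)*(u - 4)*(u - 8/3)*(u + 7)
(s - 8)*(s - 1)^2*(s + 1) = s^4 - 9*s^3 + 7*s^2 + 9*s - 8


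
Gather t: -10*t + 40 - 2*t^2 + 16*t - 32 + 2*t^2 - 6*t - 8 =0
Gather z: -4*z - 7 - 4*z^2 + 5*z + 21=-4*z^2 + z + 14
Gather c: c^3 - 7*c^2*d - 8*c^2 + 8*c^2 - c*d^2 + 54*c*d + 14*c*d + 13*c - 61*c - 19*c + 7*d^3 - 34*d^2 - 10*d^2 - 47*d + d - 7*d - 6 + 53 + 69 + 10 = c^3 - 7*c^2*d + c*(-d^2 + 68*d - 67) + 7*d^3 - 44*d^2 - 53*d + 126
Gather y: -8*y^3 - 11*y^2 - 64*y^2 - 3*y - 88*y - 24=-8*y^3 - 75*y^2 - 91*y - 24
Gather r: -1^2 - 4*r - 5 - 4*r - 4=-8*r - 10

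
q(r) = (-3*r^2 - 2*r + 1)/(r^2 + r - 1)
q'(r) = (-6*r - 2)/(r^2 + r - 1) + (-2*r - 1)*(-3*r^2 - 2*r + 1)/(r^2 + r - 1)^2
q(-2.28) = -5.23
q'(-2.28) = -3.62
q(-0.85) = -0.47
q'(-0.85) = -2.46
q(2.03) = -2.99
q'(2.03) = 0.19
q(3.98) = -2.89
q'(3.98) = 0.00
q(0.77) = -6.39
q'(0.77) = 26.48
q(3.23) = -2.90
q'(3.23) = 0.02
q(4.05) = -2.89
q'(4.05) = 0.00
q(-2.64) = -4.39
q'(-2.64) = -1.49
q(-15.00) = -3.08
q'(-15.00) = -0.00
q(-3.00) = -4.00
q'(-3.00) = -0.80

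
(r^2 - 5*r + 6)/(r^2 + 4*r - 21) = (r - 2)/(r + 7)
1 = 1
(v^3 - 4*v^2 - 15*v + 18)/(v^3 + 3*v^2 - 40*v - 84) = (v^2 + 2*v - 3)/(v^2 + 9*v + 14)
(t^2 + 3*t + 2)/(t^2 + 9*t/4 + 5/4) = 4*(t + 2)/(4*t + 5)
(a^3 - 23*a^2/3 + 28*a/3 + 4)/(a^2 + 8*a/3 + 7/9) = 3*(a^2 - 8*a + 12)/(3*a + 7)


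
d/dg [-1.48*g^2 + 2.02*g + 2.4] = 2.02 - 2.96*g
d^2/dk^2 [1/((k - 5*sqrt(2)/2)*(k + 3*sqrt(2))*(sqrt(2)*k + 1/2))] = 8*(96*k^4 + 96*sqrt(2)*k^3 - 654*k^2 - 351*sqrt(2)*k + 3571)/(64*sqrt(2)*k^9 + 288*k^8 - 2616*sqrt(2)*k^7 - 9828*k^6 + 36426*sqrt(2)*k^5 + 103518*k^4 - 168119*sqrt(2)*k^3 - 305190*k^2 - 79650*sqrt(2)*k - 13500)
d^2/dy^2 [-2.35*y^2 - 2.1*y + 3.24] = -4.70000000000000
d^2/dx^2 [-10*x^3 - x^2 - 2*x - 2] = -60*x - 2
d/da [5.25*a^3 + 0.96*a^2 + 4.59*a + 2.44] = 15.75*a^2 + 1.92*a + 4.59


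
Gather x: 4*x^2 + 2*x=4*x^2 + 2*x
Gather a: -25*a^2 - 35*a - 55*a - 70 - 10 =-25*a^2 - 90*a - 80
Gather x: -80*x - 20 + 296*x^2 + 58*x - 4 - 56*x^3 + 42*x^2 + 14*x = -56*x^3 + 338*x^2 - 8*x - 24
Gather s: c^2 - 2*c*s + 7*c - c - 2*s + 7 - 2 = c^2 + 6*c + s*(-2*c - 2) + 5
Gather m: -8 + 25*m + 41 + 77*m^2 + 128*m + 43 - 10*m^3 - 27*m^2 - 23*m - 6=-10*m^3 + 50*m^2 + 130*m + 70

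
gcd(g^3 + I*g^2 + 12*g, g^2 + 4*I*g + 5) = 1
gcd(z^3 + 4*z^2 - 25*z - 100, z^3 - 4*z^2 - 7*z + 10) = z - 5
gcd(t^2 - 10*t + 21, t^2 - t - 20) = 1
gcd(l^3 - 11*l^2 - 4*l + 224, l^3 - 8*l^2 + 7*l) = l - 7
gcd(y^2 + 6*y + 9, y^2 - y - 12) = y + 3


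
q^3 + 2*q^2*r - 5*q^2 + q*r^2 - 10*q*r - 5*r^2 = (q - 5)*(q + r)^2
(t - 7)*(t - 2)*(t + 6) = t^3 - 3*t^2 - 40*t + 84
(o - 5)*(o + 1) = o^2 - 4*o - 5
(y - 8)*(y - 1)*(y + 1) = y^3 - 8*y^2 - y + 8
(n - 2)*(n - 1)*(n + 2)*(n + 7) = n^4 + 6*n^3 - 11*n^2 - 24*n + 28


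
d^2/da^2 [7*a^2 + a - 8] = 14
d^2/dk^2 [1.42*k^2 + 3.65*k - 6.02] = 2.84000000000000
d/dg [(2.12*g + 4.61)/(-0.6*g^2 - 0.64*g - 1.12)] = (1.272*g^2 + 5.532*g + 0.576)/(0.36*g^4 + 0.768*g^3 + 1.7536*g^2 + 1.4336*g + 1.2544)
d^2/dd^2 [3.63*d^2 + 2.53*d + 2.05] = 7.26000000000000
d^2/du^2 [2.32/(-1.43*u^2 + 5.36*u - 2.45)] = (9.488336*u^2 - 35.564672*u - 2.32*(2.86*u - 5.36)*(5.72*u - 10.72) + 16.25624)/(1.43*u^2 - 5.36*u + 2.45)^3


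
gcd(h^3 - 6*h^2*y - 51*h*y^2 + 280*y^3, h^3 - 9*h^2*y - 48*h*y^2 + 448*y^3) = -h^2 + h*y + 56*y^2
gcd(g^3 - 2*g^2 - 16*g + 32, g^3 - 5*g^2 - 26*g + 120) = g - 4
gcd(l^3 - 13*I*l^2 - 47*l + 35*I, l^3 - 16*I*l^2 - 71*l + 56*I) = l^2 - 8*I*l - 7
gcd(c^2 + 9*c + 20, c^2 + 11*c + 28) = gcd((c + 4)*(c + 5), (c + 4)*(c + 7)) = c + 4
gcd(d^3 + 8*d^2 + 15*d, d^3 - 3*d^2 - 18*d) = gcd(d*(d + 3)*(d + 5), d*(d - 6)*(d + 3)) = d^2 + 3*d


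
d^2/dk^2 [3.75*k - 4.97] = 0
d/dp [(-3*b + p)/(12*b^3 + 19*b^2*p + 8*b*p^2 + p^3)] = (12*b^3 + 19*b^2*p + 8*b*p^2 + p^3 + (3*b - p)*(19*b^2 + 16*b*p + 3*p^2))/(12*b^3 + 19*b^2*p + 8*b*p^2 + p^3)^2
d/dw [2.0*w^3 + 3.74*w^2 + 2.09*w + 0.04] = 6.0*w^2 + 7.48*w + 2.09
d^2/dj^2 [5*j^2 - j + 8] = 10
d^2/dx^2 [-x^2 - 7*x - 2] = -2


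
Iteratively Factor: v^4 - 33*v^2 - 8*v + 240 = (v - 5)*(v^3 + 5*v^2 - 8*v - 48) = (v - 5)*(v + 4)*(v^2 + v - 12) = (v - 5)*(v + 4)^2*(v - 3)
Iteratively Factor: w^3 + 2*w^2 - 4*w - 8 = (w - 2)*(w^2 + 4*w + 4) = (w - 2)*(w + 2)*(w + 2)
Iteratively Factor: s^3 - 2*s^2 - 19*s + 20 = (s - 5)*(s^2 + 3*s - 4) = (s - 5)*(s + 4)*(s - 1)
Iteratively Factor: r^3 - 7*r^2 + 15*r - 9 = (r - 3)*(r^2 - 4*r + 3) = (r - 3)*(r - 1)*(r - 3)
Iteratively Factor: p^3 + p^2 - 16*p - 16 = (p + 4)*(p^2 - 3*p - 4) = (p + 1)*(p + 4)*(p - 4)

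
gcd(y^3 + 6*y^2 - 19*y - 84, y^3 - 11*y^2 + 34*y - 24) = y - 4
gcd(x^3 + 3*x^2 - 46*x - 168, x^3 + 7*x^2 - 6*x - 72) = x^2 + 10*x + 24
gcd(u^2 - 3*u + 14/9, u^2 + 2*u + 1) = 1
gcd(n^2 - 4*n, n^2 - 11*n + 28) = n - 4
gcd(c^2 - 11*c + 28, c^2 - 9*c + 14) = c - 7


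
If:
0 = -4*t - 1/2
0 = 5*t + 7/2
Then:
No Solution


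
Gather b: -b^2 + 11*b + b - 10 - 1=-b^2 + 12*b - 11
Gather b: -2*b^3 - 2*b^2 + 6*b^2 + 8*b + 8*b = -2*b^3 + 4*b^2 + 16*b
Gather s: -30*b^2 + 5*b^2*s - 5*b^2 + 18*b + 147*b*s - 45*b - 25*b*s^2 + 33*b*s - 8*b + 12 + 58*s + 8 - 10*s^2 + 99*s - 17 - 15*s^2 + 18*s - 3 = -35*b^2 - 35*b + s^2*(-25*b - 25) + s*(5*b^2 + 180*b + 175)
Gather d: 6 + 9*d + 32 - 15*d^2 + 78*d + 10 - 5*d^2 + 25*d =-20*d^2 + 112*d + 48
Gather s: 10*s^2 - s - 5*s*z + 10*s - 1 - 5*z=10*s^2 + s*(9 - 5*z) - 5*z - 1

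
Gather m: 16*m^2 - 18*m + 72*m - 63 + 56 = 16*m^2 + 54*m - 7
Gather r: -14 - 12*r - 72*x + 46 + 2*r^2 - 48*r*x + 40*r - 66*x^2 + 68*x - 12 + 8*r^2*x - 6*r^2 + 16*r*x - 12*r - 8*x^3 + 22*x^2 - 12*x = r^2*(8*x - 4) + r*(16 - 32*x) - 8*x^3 - 44*x^2 - 16*x + 20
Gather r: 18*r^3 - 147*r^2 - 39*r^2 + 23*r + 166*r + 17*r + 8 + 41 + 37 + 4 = 18*r^3 - 186*r^2 + 206*r + 90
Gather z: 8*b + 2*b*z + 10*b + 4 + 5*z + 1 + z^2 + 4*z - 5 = 18*b + z^2 + z*(2*b + 9)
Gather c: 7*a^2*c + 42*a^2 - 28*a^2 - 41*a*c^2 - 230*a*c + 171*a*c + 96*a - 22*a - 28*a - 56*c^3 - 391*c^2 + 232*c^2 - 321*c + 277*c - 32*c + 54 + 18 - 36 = 14*a^2 + 46*a - 56*c^3 + c^2*(-41*a - 159) + c*(7*a^2 - 59*a - 76) + 36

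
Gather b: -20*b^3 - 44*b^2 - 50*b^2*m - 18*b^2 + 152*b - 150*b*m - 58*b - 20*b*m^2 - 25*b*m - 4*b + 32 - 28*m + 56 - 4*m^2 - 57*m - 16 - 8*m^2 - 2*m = -20*b^3 + b^2*(-50*m - 62) + b*(-20*m^2 - 175*m + 90) - 12*m^2 - 87*m + 72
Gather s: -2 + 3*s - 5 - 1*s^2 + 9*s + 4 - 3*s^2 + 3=-4*s^2 + 12*s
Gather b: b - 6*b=-5*b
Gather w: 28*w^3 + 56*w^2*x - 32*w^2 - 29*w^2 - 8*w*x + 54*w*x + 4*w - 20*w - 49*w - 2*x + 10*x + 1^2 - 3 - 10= 28*w^3 + w^2*(56*x - 61) + w*(46*x - 65) + 8*x - 12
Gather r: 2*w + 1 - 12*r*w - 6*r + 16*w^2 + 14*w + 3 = r*(-12*w - 6) + 16*w^2 + 16*w + 4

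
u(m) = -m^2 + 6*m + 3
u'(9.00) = -12.00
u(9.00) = -24.00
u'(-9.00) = 24.00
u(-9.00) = -132.00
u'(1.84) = 2.32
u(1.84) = 10.65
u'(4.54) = -3.08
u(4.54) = 9.63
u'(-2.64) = 11.28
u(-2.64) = -19.81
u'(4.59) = -3.18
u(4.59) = 9.47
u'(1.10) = 3.80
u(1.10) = 8.39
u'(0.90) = 4.20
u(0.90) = 7.59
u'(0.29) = 5.42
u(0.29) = 4.66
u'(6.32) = -6.64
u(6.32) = 0.98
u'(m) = 6 - 2*m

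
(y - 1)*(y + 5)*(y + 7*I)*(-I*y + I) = -I*y^4 + 7*y^3 - 3*I*y^3 + 21*y^2 + 9*I*y^2 - 63*y - 5*I*y + 35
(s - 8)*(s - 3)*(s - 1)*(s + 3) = s^4 - 9*s^3 - s^2 + 81*s - 72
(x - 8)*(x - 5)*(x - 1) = x^3 - 14*x^2 + 53*x - 40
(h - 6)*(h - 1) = h^2 - 7*h + 6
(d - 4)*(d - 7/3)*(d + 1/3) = d^3 - 6*d^2 + 65*d/9 + 28/9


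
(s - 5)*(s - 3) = s^2 - 8*s + 15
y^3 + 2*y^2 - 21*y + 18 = (y - 3)*(y - 1)*(y + 6)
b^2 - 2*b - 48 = (b - 8)*(b + 6)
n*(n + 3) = n^2 + 3*n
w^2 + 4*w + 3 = (w + 1)*(w + 3)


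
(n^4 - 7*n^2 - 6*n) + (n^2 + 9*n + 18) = n^4 - 6*n^2 + 3*n + 18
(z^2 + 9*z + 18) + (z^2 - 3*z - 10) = 2*z^2 + 6*z + 8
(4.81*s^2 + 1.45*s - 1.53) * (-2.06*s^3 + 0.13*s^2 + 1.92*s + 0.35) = -9.9086*s^5 - 2.3617*s^4 + 12.5755*s^3 + 4.2686*s^2 - 2.4301*s - 0.5355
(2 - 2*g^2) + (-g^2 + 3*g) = -3*g^2 + 3*g + 2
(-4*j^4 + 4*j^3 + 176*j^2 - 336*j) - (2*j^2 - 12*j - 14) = -4*j^4 + 4*j^3 + 174*j^2 - 324*j + 14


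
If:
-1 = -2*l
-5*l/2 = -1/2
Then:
No Solution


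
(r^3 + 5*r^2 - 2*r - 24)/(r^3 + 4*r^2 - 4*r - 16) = (r + 3)/(r + 2)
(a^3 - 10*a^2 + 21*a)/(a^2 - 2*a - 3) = a*(a - 7)/(a + 1)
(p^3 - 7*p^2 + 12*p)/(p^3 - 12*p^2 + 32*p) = (p - 3)/(p - 8)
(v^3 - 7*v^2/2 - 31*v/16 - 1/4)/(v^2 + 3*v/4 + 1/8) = (4*v^2 - 15*v - 4)/(2*(2*v + 1))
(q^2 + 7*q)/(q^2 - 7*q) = (q + 7)/(q - 7)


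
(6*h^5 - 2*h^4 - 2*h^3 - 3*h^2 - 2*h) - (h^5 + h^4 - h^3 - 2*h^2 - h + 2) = 5*h^5 - 3*h^4 - h^3 - h^2 - h - 2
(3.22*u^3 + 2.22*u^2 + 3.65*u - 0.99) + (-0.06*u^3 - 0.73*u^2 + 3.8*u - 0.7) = 3.16*u^3 + 1.49*u^2 + 7.45*u - 1.69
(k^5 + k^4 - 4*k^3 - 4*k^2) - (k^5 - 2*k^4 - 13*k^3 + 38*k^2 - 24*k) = 3*k^4 + 9*k^3 - 42*k^2 + 24*k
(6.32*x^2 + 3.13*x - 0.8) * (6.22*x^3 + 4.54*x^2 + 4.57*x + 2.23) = 39.3104*x^5 + 48.1614*x^4 + 38.1166*x^3 + 24.7657*x^2 + 3.3239*x - 1.784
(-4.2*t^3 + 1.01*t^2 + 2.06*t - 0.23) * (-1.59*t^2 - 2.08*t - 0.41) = 6.678*t^5 + 7.1301*t^4 - 3.6542*t^3 - 4.3332*t^2 - 0.3662*t + 0.0943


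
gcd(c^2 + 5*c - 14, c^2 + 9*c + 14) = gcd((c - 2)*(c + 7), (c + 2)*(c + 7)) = c + 7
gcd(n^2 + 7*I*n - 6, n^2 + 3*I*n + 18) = n + 6*I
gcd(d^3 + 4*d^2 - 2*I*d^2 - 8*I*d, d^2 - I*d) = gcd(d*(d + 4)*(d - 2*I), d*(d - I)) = d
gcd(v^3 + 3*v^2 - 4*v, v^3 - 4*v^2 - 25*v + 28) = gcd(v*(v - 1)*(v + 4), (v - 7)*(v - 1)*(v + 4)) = v^2 + 3*v - 4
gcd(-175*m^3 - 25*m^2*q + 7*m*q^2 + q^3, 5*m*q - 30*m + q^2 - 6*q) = 5*m + q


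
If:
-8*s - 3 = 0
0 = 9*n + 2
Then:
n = -2/9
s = -3/8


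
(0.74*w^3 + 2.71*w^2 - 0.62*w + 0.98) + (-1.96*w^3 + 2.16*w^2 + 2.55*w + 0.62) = -1.22*w^3 + 4.87*w^2 + 1.93*w + 1.6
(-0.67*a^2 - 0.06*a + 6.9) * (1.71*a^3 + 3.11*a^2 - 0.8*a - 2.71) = -1.1457*a^5 - 2.1863*a^4 + 12.1484*a^3 + 23.3227*a^2 - 5.3574*a - 18.699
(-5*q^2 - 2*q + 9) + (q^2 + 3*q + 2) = -4*q^2 + q + 11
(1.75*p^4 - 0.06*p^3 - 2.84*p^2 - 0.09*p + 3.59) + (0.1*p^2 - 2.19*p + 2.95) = 1.75*p^4 - 0.06*p^3 - 2.74*p^2 - 2.28*p + 6.54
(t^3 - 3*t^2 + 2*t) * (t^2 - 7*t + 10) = t^5 - 10*t^4 + 33*t^3 - 44*t^2 + 20*t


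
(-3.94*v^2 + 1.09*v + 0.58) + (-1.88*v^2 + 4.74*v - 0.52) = -5.82*v^2 + 5.83*v + 0.0599999999999999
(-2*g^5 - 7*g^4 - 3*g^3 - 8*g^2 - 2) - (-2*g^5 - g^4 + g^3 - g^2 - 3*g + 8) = -6*g^4 - 4*g^3 - 7*g^2 + 3*g - 10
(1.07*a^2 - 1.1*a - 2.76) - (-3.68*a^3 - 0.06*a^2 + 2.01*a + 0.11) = 3.68*a^3 + 1.13*a^2 - 3.11*a - 2.87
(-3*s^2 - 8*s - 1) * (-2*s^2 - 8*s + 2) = 6*s^4 + 40*s^3 + 60*s^2 - 8*s - 2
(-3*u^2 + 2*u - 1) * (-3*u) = 9*u^3 - 6*u^2 + 3*u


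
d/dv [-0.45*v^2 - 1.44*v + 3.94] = -0.9*v - 1.44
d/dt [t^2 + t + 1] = 2*t + 1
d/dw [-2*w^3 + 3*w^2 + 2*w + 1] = -6*w^2 + 6*w + 2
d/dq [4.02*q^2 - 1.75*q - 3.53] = 8.04*q - 1.75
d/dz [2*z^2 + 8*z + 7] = 4*z + 8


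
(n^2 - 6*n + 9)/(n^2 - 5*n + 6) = (n - 3)/(n - 2)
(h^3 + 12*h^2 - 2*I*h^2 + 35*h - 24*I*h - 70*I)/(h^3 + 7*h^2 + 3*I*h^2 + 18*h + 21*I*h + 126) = (h^2 + h*(5 - 2*I) - 10*I)/(h^2 + 3*I*h + 18)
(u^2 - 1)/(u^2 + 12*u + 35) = (u^2 - 1)/(u^2 + 12*u + 35)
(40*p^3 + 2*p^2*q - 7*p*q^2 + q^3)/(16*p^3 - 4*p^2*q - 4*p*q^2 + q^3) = (5*p - q)/(2*p - q)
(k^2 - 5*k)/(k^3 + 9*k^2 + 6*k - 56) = k*(k - 5)/(k^3 + 9*k^2 + 6*k - 56)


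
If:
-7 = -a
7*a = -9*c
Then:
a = 7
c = -49/9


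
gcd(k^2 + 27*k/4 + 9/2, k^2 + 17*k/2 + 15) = k + 6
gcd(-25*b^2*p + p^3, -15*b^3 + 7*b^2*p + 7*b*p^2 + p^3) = 5*b + p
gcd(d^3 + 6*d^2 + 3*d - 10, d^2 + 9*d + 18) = 1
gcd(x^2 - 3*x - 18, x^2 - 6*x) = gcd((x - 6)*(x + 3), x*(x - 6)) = x - 6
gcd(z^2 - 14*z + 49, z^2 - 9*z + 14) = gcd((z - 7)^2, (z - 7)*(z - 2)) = z - 7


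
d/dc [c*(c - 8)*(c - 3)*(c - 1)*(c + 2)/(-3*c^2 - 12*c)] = (-3*c^4 + 4*c^3 + 109*c^2 - 88*c - 232)/(3*(c^2 + 8*c + 16))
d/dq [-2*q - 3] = -2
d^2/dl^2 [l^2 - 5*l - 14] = 2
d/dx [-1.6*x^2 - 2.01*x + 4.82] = -3.2*x - 2.01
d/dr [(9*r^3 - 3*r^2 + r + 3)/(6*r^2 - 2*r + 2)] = (27*r^4 - 18*r^3 + 27*r^2 - 24*r + 4)/(2*(9*r^4 - 6*r^3 + 7*r^2 - 2*r + 1))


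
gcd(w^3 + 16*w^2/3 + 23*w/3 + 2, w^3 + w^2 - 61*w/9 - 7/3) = w^2 + 10*w/3 + 1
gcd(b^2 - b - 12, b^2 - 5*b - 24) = b + 3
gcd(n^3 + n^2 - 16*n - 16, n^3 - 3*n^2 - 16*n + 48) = n^2 - 16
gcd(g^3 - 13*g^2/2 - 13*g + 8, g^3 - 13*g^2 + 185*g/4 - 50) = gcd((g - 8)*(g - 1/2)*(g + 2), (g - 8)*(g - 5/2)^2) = g - 8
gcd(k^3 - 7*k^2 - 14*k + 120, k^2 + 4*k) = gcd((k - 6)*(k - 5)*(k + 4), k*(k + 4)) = k + 4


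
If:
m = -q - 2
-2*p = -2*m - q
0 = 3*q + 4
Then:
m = -2/3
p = -4/3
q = -4/3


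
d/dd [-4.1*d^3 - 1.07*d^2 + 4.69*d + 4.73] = -12.3*d^2 - 2.14*d + 4.69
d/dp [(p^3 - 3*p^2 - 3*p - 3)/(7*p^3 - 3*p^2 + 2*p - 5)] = (18*p^4 + 46*p^3 + 33*p^2 + 12*p + 21)/(49*p^6 - 42*p^5 + 37*p^4 - 82*p^3 + 34*p^2 - 20*p + 25)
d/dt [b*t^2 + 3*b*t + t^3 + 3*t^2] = 2*b*t + 3*b + 3*t^2 + 6*t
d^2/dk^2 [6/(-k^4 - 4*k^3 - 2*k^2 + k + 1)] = 12*(2*(3*k^2 + 6*k + 1)*(k^4 + 4*k^3 + 2*k^2 - k - 1) - (4*k^3 + 12*k^2 + 4*k - 1)^2)/(k^4 + 4*k^3 + 2*k^2 - k - 1)^3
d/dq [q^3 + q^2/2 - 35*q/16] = 3*q^2 + q - 35/16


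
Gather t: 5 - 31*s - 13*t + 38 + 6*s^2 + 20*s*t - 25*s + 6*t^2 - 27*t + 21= 6*s^2 - 56*s + 6*t^2 + t*(20*s - 40) + 64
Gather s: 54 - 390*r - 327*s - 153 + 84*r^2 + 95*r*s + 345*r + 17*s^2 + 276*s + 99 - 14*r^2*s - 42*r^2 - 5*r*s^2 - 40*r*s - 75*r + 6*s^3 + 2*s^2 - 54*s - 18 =42*r^2 - 120*r + 6*s^3 + s^2*(19 - 5*r) + s*(-14*r^2 + 55*r - 105) - 18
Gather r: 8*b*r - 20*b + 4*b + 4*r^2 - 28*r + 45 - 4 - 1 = -16*b + 4*r^2 + r*(8*b - 28) + 40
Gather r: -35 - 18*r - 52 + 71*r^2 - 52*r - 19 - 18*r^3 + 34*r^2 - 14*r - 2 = -18*r^3 + 105*r^2 - 84*r - 108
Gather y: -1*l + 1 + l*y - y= -l + y*(l - 1) + 1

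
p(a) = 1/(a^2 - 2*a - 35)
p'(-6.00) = 0.08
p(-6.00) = 0.08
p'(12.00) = 0.00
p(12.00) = 0.01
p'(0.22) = 0.00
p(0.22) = -0.03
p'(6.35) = -0.20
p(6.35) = -0.14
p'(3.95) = -0.01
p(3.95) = -0.04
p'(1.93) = -0.00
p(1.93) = -0.03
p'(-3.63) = 0.04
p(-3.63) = -0.07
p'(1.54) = -0.00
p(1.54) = -0.03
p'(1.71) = -0.00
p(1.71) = -0.03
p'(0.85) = 0.00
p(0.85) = -0.03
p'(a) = (2 - 2*a)/(a^2 - 2*a - 35)^2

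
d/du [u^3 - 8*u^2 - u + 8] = 3*u^2 - 16*u - 1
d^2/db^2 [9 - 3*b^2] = -6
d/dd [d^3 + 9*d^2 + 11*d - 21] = 3*d^2 + 18*d + 11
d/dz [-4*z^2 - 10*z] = -8*z - 10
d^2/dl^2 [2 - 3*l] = 0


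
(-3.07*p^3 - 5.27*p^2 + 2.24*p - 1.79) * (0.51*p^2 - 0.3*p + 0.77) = -1.5657*p^5 - 1.7667*p^4 + 0.3595*p^3 - 5.6428*p^2 + 2.2618*p - 1.3783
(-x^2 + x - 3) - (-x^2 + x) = -3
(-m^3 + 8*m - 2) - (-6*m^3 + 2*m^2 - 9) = 5*m^3 - 2*m^2 + 8*m + 7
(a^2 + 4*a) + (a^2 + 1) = 2*a^2 + 4*a + 1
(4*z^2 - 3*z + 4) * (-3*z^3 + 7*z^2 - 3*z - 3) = -12*z^5 + 37*z^4 - 45*z^3 + 25*z^2 - 3*z - 12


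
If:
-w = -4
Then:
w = 4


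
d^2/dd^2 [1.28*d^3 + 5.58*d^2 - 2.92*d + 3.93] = 7.68*d + 11.16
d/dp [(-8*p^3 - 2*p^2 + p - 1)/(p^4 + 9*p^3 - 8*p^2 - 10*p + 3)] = (8*p^6 + 4*p^5 + 79*p^4 + 146*p^3 - 17*p^2 - 28*p - 7)/(p^8 + 18*p^7 + 65*p^6 - 164*p^5 - 110*p^4 + 214*p^3 + 52*p^2 - 60*p + 9)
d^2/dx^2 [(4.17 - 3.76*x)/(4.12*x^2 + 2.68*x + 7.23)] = (-(3.76*x - 4.17)*(8.24*x + 2.68)*(16.48*x + 5.36) + (92.9472*x - 14.2072)*(4.12*x^2 + 2.68*x + 7.23))/(4.12*x^2 + 2.68*x + 7.23)^3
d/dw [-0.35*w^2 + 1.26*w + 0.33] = 1.26 - 0.7*w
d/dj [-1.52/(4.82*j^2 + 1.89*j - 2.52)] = (14.6528*j + 2.8728)/(4.82*j^2 + 1.89*j - 2.52)^2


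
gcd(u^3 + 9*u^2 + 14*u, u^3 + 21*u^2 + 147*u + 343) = u + 7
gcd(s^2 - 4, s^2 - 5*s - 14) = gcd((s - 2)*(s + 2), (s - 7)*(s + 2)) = s + 2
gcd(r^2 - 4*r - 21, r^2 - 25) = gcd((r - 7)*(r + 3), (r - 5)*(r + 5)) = 1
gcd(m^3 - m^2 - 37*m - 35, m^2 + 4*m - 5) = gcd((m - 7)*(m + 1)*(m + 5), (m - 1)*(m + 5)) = m + 5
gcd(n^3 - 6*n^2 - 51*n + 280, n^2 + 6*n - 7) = n + 7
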